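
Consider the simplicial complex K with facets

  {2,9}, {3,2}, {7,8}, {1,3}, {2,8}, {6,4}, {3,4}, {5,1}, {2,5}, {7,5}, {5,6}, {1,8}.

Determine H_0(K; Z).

H_0 ≅ Z.

Fix the vertex order 1 < 2 < 3 < 4 < 5 < 6 < 7 < 8 < 9 and write every simplex with vertices in increasing order. Then dim K = 1 and the simplices of K are:

  0-simplices (9): [1], [2], [3], [4], [5], [6], [7], [8], [9]
  1-simplices (12): [1,3], [1,5], [1,8], [2,3], [2,5], [2,8], [2,9], [3,4], [4,6], [5,6], [5,7], [7,8]

Hence C_0 ≅ Z^9, C_1 ≅ Z^12.

Boundary ∂_1: C_1 → C_0 sends each edge [p,q] (with p < q) to q − p. For instance
  ∂[2,9] = [9] − [2].
This gives a 9×12 integer matrix of rank 8; reducing to Smith normal form yields diagonal entries (1,1,1,1,1,1,1,1).

Computing H_k = (kernel of ∂_k) / (image of ∂_{k+1}):

  H_0: rank C_0 − rank ∂_1 = 9 − 8 = 1, and the invariant factors of ∂_1 are all 1, so H_0 = Z.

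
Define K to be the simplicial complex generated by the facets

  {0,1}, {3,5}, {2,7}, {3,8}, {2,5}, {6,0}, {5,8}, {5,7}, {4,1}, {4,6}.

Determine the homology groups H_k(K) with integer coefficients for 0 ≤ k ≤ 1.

H_0 = Z^2,  H_1 = Z^3.

K has 9 vertices, 10 edges.
rank ∂_0 = 0, rank ∂_1 = 7 ⇒ b_0 = 9 − 0 − 7 = 2; all invariant factors of ∂_1 are 1 so no torsion. So H_0 ≅ Z^2.
rank ∂_1 = 7, rank ∂_2 = 0 ⇒ b_1 = 10 − 7 − 0 = 3. So H_1 ≅ Z^3.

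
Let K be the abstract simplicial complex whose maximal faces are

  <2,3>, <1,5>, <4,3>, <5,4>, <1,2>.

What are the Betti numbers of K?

Fix the vertex order 1 < 2 < 3 < 4 < 5 and write every simplex with vertices in increasing order. Then dim K = 1 and the simplices of K are:

  0-simplices (5): [1], [2], [3], [4], [5]
  1-simplices (5): [1,2], [1,5], [2,3], [3,4], [4,5]

Hence C_0 ≅ Z^5, C_1 ≅ Z^5.

The boundary map ∂_1: C_1 → C_0 maps an edge to its endpoints' difference, ∂[p,q] = q − p. For instance
  ∂[2,3] = [3] − [2].
The resulting 5×5 matrix has rank 4, and its Smith normal form has invariant factors (1,1,1,1).

Computing H_k = (kernel of ∂_k) / (image of ∂_{k+1}):

  H_0: rank C_0 − rank ∂_1 = 5 − 4 = 1, and the invariant factors of ∂_1 are all 1, so H_0 = Z.
  H_1: rank ker ∂_1 − rank ∂_2 = (5 − 4) − 0 = 1, and there is no ∂_2, so H_1 = Z.

As a check, the Euler characteristic is 5 − 5 = 0, which agrees with 1 − 1 = 0.
(K is a triangulation of the circle S^1.)

Hence the Betti numbers are b_0 = 1, b_1 = 1.

b_0 = 1, b_1 = 1.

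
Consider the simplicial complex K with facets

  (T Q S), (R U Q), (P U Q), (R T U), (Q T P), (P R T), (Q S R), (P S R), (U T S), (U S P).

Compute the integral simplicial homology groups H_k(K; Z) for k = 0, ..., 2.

H_0 = Z,  H_1 = Z/2,  H_2 = 0.

Order the vertices as P < Q < R < S < T < U. Listing each simplex with vertices in this order, K has dimension 2 with simplices:

  0-simplices (6): P, Q, R, S, T, U
  1-simplices (15): PQ, PR, PS, PT, PU, QR, QS, QT, QU, RS, RT, RU, ST, SU, TU
  2-simplices (10): PQT, PQU, PRS, PRT, PSU, QRS, QRU, QST, RTU, STU

so the chain groups are C_0 ≅ Z^6, C_1 ≅ Z^15, C_2 ≅ Z^10.

Boundary ∂_1: C_1 → C_0 maps an edge to its endpoints' difference, ∂[p,q] = q − p.
This gives a 6×15 integer matrix of rank 5; reducing to Smith normal form yields diagonal entries (1,1,1,1,1).

Boundary ∂_2: C_2 → C_1 acts by ∂[p,q,r] = [q,r] − [p,r] + [p,q]. For instance
  ∂QRU = RU − QU + QR,
  ∂PQT = QT − PT + PQ.
The resulting 15×10 matrix has rank 10, and its Smith normal form has invariant factors (1,1,1,1,1,1,1,1,1,2).

Reading off H_k = ker ∂_k / im ∂_{k+1}:

  H_0: rank C_0 − rank ∂_1 = 6 − 5 = 1, and the invariant factors of ∂_1 are all 1, so H_0 = Z.
  H_1: rank ker ∂_1 − rank ∂_2 = (15 − 5) − 10 = 0, and ∂_2 has invariant factor 2 > 1, so H_1 = Z/2.
  H_2: rank ker ∂_2 − rank ∂_3 = (10 − 10) − 0 = 0, and there is no ∂_3, so H_2 = 0.

As a check, the Euler characteristic is 6 − 15 + 10 = 1, which agrees with 1 − 0 + 0 = 1.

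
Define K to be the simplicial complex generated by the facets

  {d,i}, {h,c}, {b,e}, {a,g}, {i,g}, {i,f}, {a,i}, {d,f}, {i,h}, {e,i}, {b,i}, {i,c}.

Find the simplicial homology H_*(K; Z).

Take the total order a < b < c < d < e < f < g < h < i on the vertex set. Then K (dimension 1) consists of the simplices:

  0-simplices (9): a, b, c, d, e, f, g, h, i
  1-simplices (12): ag, ai, be, bi, ch, ci, df, di, ei, fi, gi, hi

Hence C_0 ≅ Z^9, C_1 ≅ Z^12.

The boundary map ∂_1: C_1 → C_0 is given by ∂[p,q] = [q] − [p]. For instance
  ∂bi = i − b.
The resulting 9×12 matrix has rank 8, and its Smith normal form has invariant factors (1,1,1,1,1,1,1,1).

Now H_k = ker ∂_k / im ∂_{k+1}, so:

  H_0: rank C_0 − rank ∂_1 = 9 − 8 = 1, and the invariant factors of ∂_1 are all 1, so H_0 ≅ Z.
  H_1: rank ker ∂_1 − rank ∂_2 = (12 − 8) − 0 = 4, and there is no ∂_2, so H_1 ≅ Z^4.

(K is a triangulation of a wedge of 4 circles.)

H_0 ≅ Z,  H_1 ≅ Z^4.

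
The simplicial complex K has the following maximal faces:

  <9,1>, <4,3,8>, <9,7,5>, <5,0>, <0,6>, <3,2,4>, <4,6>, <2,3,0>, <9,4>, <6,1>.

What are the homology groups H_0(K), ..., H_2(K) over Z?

Take the total order 0 < 1 < 2 < 3 < 4 < 5 < 6 < 7 < 8 < 9 on the vertex set. Then K (dimension 2) consists of the simplices:

  0-simplices (10): [0], [1], [2], [3], [4], [5], [6], [7], [8], [9]
  1-simplices (16): [0,2], [0,3], [0,5], [0,6], [1,6], [1,9], [2,3], [2,4], [3,4], [3,8], [4,6], [4,8], [4,9], [5,7], [5,9], [7,9]
  2-simplices (4): [0,2,3], [2,3,4], [3,4,8], [5,7,9]

Hence C_0 ≅ Z^10, C_1 ≅ Z^16, C_2 ≅ Z^4.

The boundary map ∂_1: C_1 → C_0 maps an edge to its endpoints' difference, ∂[p,q] = q − p.
The 10×16 boundary matrix has rank 9 and Smith normal form diag(1,1,1,1,1,1,1,1,1).

∂_2: C_2 → C_1 acts by ∂[p,q,r] = [q,r] − [p,r] + [p,q]. For instance
  ∂[0,2,3] = [2,3] − [0,3] + [0,2],
  ∂[5,7,9] = [7,9] − [5,9] + [5,7].
This gives a 16×4 integer matrix of rank 4; reducing to Smith normal form yields diagonal entries (1,1,1,1).

Computing H_k = (kernel of ∂_k) / (image of ∂_{k+1}):

  H_0: rank C_0 − rank ∂_1 = 10 − 9 = 1, and the invariant factors of ∂_1 are all 1, so H_0 = Z.
  H_1: rank ker ∂_1 − rank ∂_2 = (16 − 9) − 4 = 3, and the invariant factors of ∂_2 are all 1, so H_1 = Z^3.
  H_2: rank ker ∂_2 − rank ∂_3 = (4 − 4) − 0 = 0, and there is no ∂_3, so H_2 = 0.

H_0 ≅ Z,  H_1 ≅ Z^3,  H_2 = 0.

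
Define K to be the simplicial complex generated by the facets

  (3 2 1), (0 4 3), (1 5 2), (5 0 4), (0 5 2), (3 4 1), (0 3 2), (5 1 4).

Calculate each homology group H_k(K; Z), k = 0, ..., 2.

We work with the vertex ordering 0 < 1 < 2 < 3 < 4 < 5. The simplices of K, each written with vertices in increasing order, are:

  0-simplices (6): [0], [1], [2], [3], [4], [5]
  1-simplices (12): [0,2], [0,3], [0,4], [0,5], [1,2], [1,3], [1,4], [1,5], [2,3], [2,5], [3,4], [4,5]
  2-simplices (8): [0,2,3], [0,2,5], [0,3,4], [0,4,5], [1,2,3], [1,2,5], [1,3,4], [1,4,5]

giving chain groups C_0 ≅ Z^6, C_1 ≅ Z^12, C_2 ≅ Z^8.

∂_1: C_1 → C_0 is given by ∂[p,q] = [q] − [p].
The resulting 6×12 matrix has rank 5, and its Smith normal form has invariant factors (1,1,1,1,1).

∂_2: C_2 → C_1 sends each 2-simplex [p,q,r] to [q,r] − [p,r] + [p,q]. For instance
  ∂[1,2,5] = [2,5] − [1,5] + [1,2],
  ∂[0,2,5] = [2,5] − [0,5] + [0,2].
The resulting 12×8 matrix has rank 7, and its Smith normal form has invariant factors (1,1,1,1,1,1,1).

Computing H_k = (kernel of ∂_k) / (image of ∂_{k+1}):

  H_0: rank C_0 − rank ∂_1 = 6 − 5 = 1, and the invariant factors of ∂_1 are all 1, so H_0 ≅ Z.
  H_1: rank ker ∂_1 − rank ∂_2 = (12 − 5) − 7 = 0, and the invariant factors of ∂_2 are all 1, so H_1 ≅ 0.
  H_2: rank ker ∂_2 − rank ∂_3 = (8 − 7) − 0 = 1, and there is no ∂_3, so H_2 ≅ Z.

As a check, the Euler characteristic is 6 − 12 + 8 = 2, which agrees with 1 − 0 + 1 = 2.
(K is a triangulation of the 2-sphere S^2.)

H_0 = Z,  H_1 = 0,  H_2 = Z.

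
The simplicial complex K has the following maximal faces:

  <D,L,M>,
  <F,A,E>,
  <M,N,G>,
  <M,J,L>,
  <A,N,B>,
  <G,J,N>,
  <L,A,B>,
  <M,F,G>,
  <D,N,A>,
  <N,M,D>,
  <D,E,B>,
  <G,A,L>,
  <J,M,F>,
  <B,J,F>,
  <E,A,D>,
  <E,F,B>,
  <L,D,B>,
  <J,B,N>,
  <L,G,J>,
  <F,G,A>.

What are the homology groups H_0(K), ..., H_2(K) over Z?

Order the vertices as A < B < D < E < F < G < J < L < M < N. Listing each simplex with vertices in this order, K has dimension 2 with simplices:

  0-simplices (10): A, B, D, E, F, G, J, L, M, N
  1-simplices (30): AB, AD, AE, AF, AG, AL, AN, BD, BE, BF, BJ, BL, BN, DE, DL, DM, DN, EF, FG, FJ, FM, GJ, GL, GM, GN, JL, JM, JN, LM, MN
  2-simplices (20): ABL, ABN, ADE, ADN, AEF, AFG, AGL, BDE, BDL, BEF, BFJ, BJN, DLM, DMN, FGM, FJM, GJL, GJN, GMN, JLM

giving chain groups C_0 ≅ Z^10, C_1 ≅ Z^30, C_2 ≅ Z^20.

∂_1: C_1 → C_0 maps an edge to its endpoints' difference, ∂[p,q] = q − p. For instance
  ∂JL = L − J.
As a 10×30 matrix over Z this has rank 9, with invariant factors (1,1,1,1,1,1,1,1,1).

Boundary ∂_2: C_2 → C_1 sends each 2-simplex [p,q,r] to [q,r] − [p,r] + [p,q]. For instance
  ∂ADN = DN − AN + AD,
  ∂DMN = MN − DN + DM.
This gives a 30×20 integer matrix of rank 20; reducing to Smith normal form yields diagonal entries (1,1,1,1,1,1,1,1,1,1,1,1,1,1,1,1,1,1,1,2).

From H_k ≅ ker(∂_k) / im(∂_{k+1}) we obtain:

  H_0: rank C_0 − rank ∂_1 = 10 − 9 = 1, and the invariant factors of ∂_1 are all 1, so H_0 = Z.
  H_1: rank ker ∂_1 − rank ∂_2 = (30 − 9) − 20 = 1, and ∂_2 has invariant factor 2 > 1, so H_1 = Z ⊕ Z/2.
  H_2: rank ker ∂_2 − rank ∂_3 = (20 − 20) − 0 = 0, and there is no ∂_3, so H_2 = 0.

(K is a triangulation of the Klein bottle.)

H_0 = Z,  H_1 = Z ⊕ Z/2,  H_2 = 0.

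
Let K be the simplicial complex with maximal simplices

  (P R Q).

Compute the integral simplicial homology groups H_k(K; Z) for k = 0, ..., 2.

H_0 = Z,  H_1 = 0,  H_2 = 0.

Fix the vertex order P < Q < R and write every simplex with vertices in increasing order. Then dim K = 2 and the simplices of K are:

  0-simplices (3): P, Q, R
  1-simplices (3): PQ, PR, QR
  2-simplices (1): PQR

Hence C_0 ≅ Z^3, C_1 ≅ Z^3, C_2 ≅ Z^1.

∂_1: C_1 → C_0 maps an edge to its endpoints' difference, ∂[p,q] = q − p. For instance
  ∂QR = R − Q.
The 3×3 boundary matrix has rank 2 and Smith normal form diag(1,1).

Boundary ∂_2: C_2 → C_1 maps a triangle to the signed sum of its edges. For instance
  ∂PQR = QR − PR + PQ.
As a 3×1 matrix over Z this has rank 1, with invariant factors (1).

From H_k ≅ ker(∂_k) / im(∂_{k+1}) we obtain:

  H_0: rank C_0 − rank ∂_1 = 3 − 2 = 1, and the invariant factors of ∂_1 are all 1, so H_0 = Z.
  H_1: rank ker ∂_1 − rank ∂_2 = (3 − 2) − 1 = 0, and the invariant factors of ∂_2 are all 1, so H_1 = 0.
  H_2: rank ker ∂_2 − rank ∂_3 = (1 − 1) − 0 = 0, and there is no ∂_3, so H_2 = 0.

(K is a triangulation of the 2-simplex.)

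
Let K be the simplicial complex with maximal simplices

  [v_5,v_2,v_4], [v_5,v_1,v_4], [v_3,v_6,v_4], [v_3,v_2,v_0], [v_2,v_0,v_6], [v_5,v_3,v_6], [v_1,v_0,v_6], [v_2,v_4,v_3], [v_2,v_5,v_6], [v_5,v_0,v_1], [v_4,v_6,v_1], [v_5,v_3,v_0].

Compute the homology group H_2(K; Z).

H_2 = 0.

K has 7 vertices, 18 edges, 12 triangles.
rank ∂_2 = 12, rank ∂_3 = 0 ⇒ b_2 = 12 − 12 − 0 = 0. So H_2 ≅ 0.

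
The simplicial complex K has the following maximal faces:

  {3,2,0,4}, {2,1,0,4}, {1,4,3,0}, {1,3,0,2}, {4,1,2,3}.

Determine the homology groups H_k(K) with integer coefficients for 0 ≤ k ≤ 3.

H_0 ≅ Z,  H_1 = 0,  H_2 = 0,  H_3 ≅ Z.

Order the vertices as 0 < 1 < 2 < 3 < 4. Listing each simplex with vertices in this order, K has dimension 3 with simplices:

  0-simplices (5): [0], [1], [2], [3], [4]
  1-simplices (10): [0,1], [0,2], [0,3], [0,4], [1,2], [1,3], [1,4], [2,3], [2,4], [3,4]
  2-simplices (10): [0,1,2], [0,1,3], [0,1,4], [0,2,3], [0,2,4], [0,3,4], [1,2,3], [1,2,4], [1,3,4], [2,3,4]
  3-simplices (5): [0,1,2,3], [0,1,2,4], [0,1,3,4], [0,2,3,4], [1,2,3,4]

giving chain groups C_0 ≅ Z^5, C_1 ≅ Z^10, C_2 ≅ Z^10, C_3 ≅ Z^5.

Boundary ∂_1: C_1 → C_0 sends each edge [p,q] (with p < q) to q − p. For instance
  ∂[0,3] = [3] − [0].
The 5×10 boundary matrix has rank 4 and Smith normal form diag(1,1,1,1).

∂_2: C_2 → C_1 sends each 2-simplex [p,q,r] to [q,r] − [p,r] + [p,q]. For instance
  ∂[1,2,4] = [2,4] − [1,4] + [1,2],
  ∂[0,1,2] = [1,2] − [0,2] + [0,1].
As a 10×10 matrix over Z this has rank 6, with invariant factors (1,1,1,1,1,1).

Boundary ∂_3: C_3 → C_2 sends each 3-simplex σ to the alternating sum Σ_i (−1)^i (σ with its i-th vertex removed). For instance
  ∂[1,2,3,4] = [2,3,4] − [1,3,4] + [1,2,4] − [1,2,3],
  ∂[0,1,3,4] = [1,3,4] − [0,3,4] + [0,1,4] − [0,1,3].
The resulting 10×5 matrix has rank 4, and its Smith normal form has invariant factors (1,1,1,1).

Computing H_k = (kernel of ∂_k) / (image of ∂_{k+1}):

  H_0: rank C_0 − rank ∂_1 = 5 − 4 = 1, and the invariant factors of ∂_1 are all 1, so H_0 ≅ Z.
  H_1: rank ker ∂_1 − rank ∂_2 = (10 − 4) − 6 = 0, and the invariant factors of ∂_2 are all 1, so H_1 ≅ 0.
  H_2: rank ker ∂_2 − rank ∂_3 = (10 − 6) − 4 = 0, and the invariant factors of ∂_3 are all 1, so H_2 ≅ 0.
  H_3: rank ker ∂_3 − rank ∂_4 = (5 − 4) − 0 = 1, and there is no ∂_4, so H_3 ≅ Z.

As a check, the Euler characteristic is 5 − 10 + 10 − 5 = 0, which agrees with 1 − 0 + 0 − 1 = 0.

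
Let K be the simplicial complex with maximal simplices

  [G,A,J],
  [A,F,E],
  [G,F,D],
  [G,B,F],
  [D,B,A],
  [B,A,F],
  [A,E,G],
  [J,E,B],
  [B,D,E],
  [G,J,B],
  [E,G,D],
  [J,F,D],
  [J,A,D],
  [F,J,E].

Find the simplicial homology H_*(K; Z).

H_0 = Z,  H_1 = Z^2,  H_2 = Z.

We work with the vertex ordering A < B < D < E < F < G < J. The simplices of K, each written with vertices in increasing order, are:

  0-simplices (7): A, B, D, E, F, G, J
  1-simplices (21): AB, AD, AE, AF, AG, AJ, BD, BE, BF, BG, BJ, DE, DF, DG, DJ, EF, EG, EJ, FG, FJ, GJ
  2-simplices (14): ABD, ABF, ADJ, AEF, AEG, AGJ, BDE, BEJ, BFG, BGJ, DEG, DFG, DFJ, EFJ

giving chain groups C_0 ≅ Z^7, C_1 ≅ Z^21, C_2 ≅ Z^14.

∂_1: C_1 → C_0 maps an edge to its endpoints' difference, ∂[p,q] = q − p.
This gives a 7×21 integer matrix of rank 6; reducing to Smith normal form yields diagonal entries (1,1,1,1,1,1).

The boundary map ∂_2: C_2 → C_1 acts by ∂[p,q,r] = [q,r] − [p,r] + [p,q]. For instance
  ∂DEG = EG − DG + DE,
  ∂ABF = BF − AF + AB.
As a 21×14 matrix over Z this has rank 13, with invariant factors (1,1,1,1,1,1,1,1,1,1,1,1,1).

Computing H_k = (kernel of ∂_k) / (image of ∂_{k+1}):

  H_0: rank C_0 − rank ∂_1 = 7 − 6 = 1, and the invariant factors of ∂_1 are all 1, so H_0 = Z.
  H_1: rank ker ∂_1 − rank ∂_2 = (21 − 6) − 13 = 2, and the invariant factors of ∂_2 are all 1, so H_1 = Z^2.
  H_2: rank ker ∂_2 − rank ∂_3 = (14 − 13) − 0 = 1, and there is no ∂_3, so H_2 = Z.

As a check, the Euler characteristic is 7 − 21 + 14 = 0, which agrees with 1 − 2 + 1 = 0.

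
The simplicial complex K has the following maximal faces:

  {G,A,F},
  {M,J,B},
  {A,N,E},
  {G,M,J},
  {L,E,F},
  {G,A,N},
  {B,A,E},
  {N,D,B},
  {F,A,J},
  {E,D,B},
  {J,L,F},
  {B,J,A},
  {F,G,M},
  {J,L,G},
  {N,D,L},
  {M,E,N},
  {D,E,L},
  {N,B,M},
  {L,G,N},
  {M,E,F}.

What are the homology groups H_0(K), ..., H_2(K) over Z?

H_0 = Z,  H_1 = Z ⊕ Z_2,  H_2 = 0.

Take the total order A < B < D < E < F < G < J < L < M < N on the vertex set. Then K (dimension 2) consists of the simplices:

  0-simplices (10): A, B, D, E, F, G, J, L, M, N
  1-simplices (30): AB, AE, AF, AG, AJ, AN, BD, BE, BJ, BM, BN, DE, DL, DN, EF, EL, EM, EN, FG, FJ, FL, FM, GJ, GL, GM, GN, JL, JM, LN, MN
  2-simplices (20): ABE, ABJ, AEN, AFG, AFJ, AGN, BDE, BDN, BJM, BMN, DEL, DLN, EFL, EFM, EMN, FGM, FJL, GJL, GJM, GLN

Hence C_0 ≅ Z^10, C_1 ≅ Z^30, C_2 ≅ Z^20.

The boundary map ∂_1: C_1 → C_0 is given by ∂[p,q] = [q] − [p]. For instance
  ∂GM = M − G.
The resulting 10×30 matrix has rank 9, and its Smith normal form has invariant factors (1,1,1,1,1,1,1,1,1).

Boundary ∂_2: C_2 → C_1 maps a triangle to the signed sum of its edges. For instance
  ∂FGM = GM − FM + FG,
  ∂AFJ = FJ − AJ + AF.
As a 30×20 matrix over Z this has rank 20, with invariant factors (1,1,1,1,1,1,1,1,1,1,1,1,1,1,1,1,1,1,1,2).

From H_k ≅ ker(∂_k) / im(∂_{k+1}) we obtain:

  H_0: rank C_0 − rank ∂_1 = 10 − 9 = 1, and the invariant factors of ∂_1 are all 1, so H_0 ≅ Z.
  H_1: rank ker ∂_1 − rank ∂_2 = (30 − 9) − 20 = 1, and ∂_2 has invariant factor 2 > 1, so H_1 ≅ Z ⊕ Z_2.
  H_2: rank ker ∂_2 − rank ∂_3 = (20 − 20) − 0 = 0, and there is no ∂_3, so H_2 ≅ 0.

(K is a triangulation of the Klein bottle.)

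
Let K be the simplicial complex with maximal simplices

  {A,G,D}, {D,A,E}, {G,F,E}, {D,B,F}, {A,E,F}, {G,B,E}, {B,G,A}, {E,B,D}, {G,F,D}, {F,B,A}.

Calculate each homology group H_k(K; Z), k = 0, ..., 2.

Order the vertices as A < B < D < E < F < G. Listing each simplex with vertices in this order, K has dimension 2 with simplices:

  0-simplices (6): A, B, D, E, F, G
  1-simplices (15): AB, AD, AE, AF, AG, BD, BE, BF, BG, DE, DF, DG, EF, EG, FG
  2-simplices (10): ABF, ABG, ADE, ADG, AEF, BDE, BDF, BEG, DFG, EFG

giving chain groups C_0 ≅ Z^6, C_1 ≅ Z^15, C_2 ≅ Z^10.

The boundary map ∂_1: C_1 → C_0 maps an edge to its endpoints' difference, ∂[p,q] = q − p.
The 6×15 boundary matrix has rank 5 and Smith normal form diag(1,1,1,1,1).

∂_2: C_2 → C_1 sends each 2-simplex [p,q,r] to [q,r] − [p,r] + [p,q]. For instance
  ∂EFG = FG − EG + EF,
  ∂ADG = DG − AG + AD.
The 15×10 boundary matrix has rank 10 and Smith normal form diag(1,1,1,1,1,1,1,1,1,2).

Computing H_k = (kernel of ∂_k) / (image of ∂_{k+1}):

  H_0: rank C_0 − rank ∂_1 = 6 − 5 = 1, and the invariant factors of ∂_1 are all 1, so H_0 ≅ Z.
  H_1: rank ker ∂_1 − rank ∂_2 = (15 − 5) − 10 = 0, and ∂_2 has invariant factor 2 > 1, so H_1 ≅ Z/2.
  H_2: rank ker ∂_2 − rank ∂_3 = (10 − 10) − 0 = 0, and there is no ∂_3, so H_2 ≅ 0.

(K is a triangulation of the real projective plane RP^2.)

H_0 ≅ Z,  H_1 ≅ Z/2,  H_2 = 0.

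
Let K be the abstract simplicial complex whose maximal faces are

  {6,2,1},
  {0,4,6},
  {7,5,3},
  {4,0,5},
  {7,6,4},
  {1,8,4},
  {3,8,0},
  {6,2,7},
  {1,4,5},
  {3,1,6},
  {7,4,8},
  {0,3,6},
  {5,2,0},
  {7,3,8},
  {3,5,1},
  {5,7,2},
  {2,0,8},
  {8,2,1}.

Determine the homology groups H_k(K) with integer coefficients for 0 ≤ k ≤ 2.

Order the vertices as 0 < 1 < 2 < 3 < 4 < 5 < 6 < 7 < 8. Listing each simplex with vertices in this order, K has dimension 2 with simplices:

  0-simplices (9): [0], [1], [2], [3], [4], [5], [6], [7], [8]
  1-simplices (27): (27 of them)
  2-simplices (18): [0,2,5], [0,2,8], [0,3,6], [0,3,8], [0,4,5], [0,4,6], [1,2,6], [1,2,8], [1,3,5], [1,3,6], [1,4,5], [1,4,8], [2,5,7], [2,6,7], [3,5,7], [3,7,8], [4,6,7], [4,7,8]

giving chain groups C_0 ≅ Z^9, C_1 ≅ Z^27, C_2 ≅ Z^18.

Boundary ∂_1: C_1 → C_0 sends each edge [p,q] (with p < q) to q − p.
The resulting 9×27 matrix has rank 8, and its Smith normal form has invariant factors (1,1,1,1,1,1,1,1).

Boundary ∂_2: C_2 → C_1 acts by ∂[p,q,r] = [q,r] − [p,r] + [p,q]. For instance
  ∂[0,2,8] = [2,8] − [0,8] + [0,2],
  ∂[1,4,8] = [4,8] − [1,8] + [1,4].
The resulting 27×18 matrix has rank 17, and its Smith normal form has invariant factors (1,1,1,1,1,1,1,1,1,1,1,1,1,1,1,1,1).

From H_k ≅ ker(∂_k) / im(∂_{k+1}) we obtain:

  H_0: rank C_0 − rank ∂_1 = 9 − 8 = 1, and the invariant factors of ∂_1 are all 1, so H_0 ≅ Z.
  H_1: rank ker ∂_1 − rank ∂_2 = (27 − 8) − 17 = 2, and the invariant factors of ∂_2 are all 1, so H_1 ≅ Z^2.
  H_2: rank ker ∂_2 − rank ∂_3 = (18 − 17) − 0 = 1, and there is no ∂_3, so H_2 ≅ Z.

H_0 = Z,  H_1 = Z^2,  H_2 = Z.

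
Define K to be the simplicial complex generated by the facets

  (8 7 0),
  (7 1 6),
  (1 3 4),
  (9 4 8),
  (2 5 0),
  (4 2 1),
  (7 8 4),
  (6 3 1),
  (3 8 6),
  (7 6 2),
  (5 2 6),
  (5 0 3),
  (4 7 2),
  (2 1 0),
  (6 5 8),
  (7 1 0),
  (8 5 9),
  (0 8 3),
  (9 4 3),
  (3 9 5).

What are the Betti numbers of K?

b_0 = 1, b_1 = 1, b_2 = 0.

Order the vertices as 0 < 1 < 2 < 3 < 4 < 5 < 6 < 7 < 8 < 9. Listing each simplex with vertices in this order, K has dimension 2 with simplices:

  0-simplices (10): [0], [1], [2], [3], [4], [5], [6], [7], [8], [9]
  1-simplices (30): (30 of them)
  2-simplices (20): (20 of them)

so the chain groups are C_0 ≅ Z^10, C_1 ≅ Z^30, C_2 ≅ Z^20.

Boundary ∂_1: C_1 → C_0 maps an edge to its endpoints' difference, ∂[p,q] = q − p. For instance
  ∂[1,3] = [3] − [1].
The resulting 10×30 matrix has rank 9, and its Smith normal form has invariant factors (1,1,1,1,1,1,1,1,1).

Boundary ∂_2: C_2 → C_1 maps a triangle to the signed sum of its edges. For instance
  ∂[0,2,5] = [2,5] − [0,5] + [0,2],
  ∂[2,4,7] = [4,7] − [2,7] + [2,4].
The resulting 30×20 matrix has rank 20, and its Smith normal form has invariant factors (1,1,1,1,1,1,1,1,1,1,1,1,1,1,1,1,1,1,1,2).

Computing H_k = (kernel of ∂_k) / (image of ∂_{k+1}):

  H_0: rank C_0 − rank ∂_1 = 10 − 9 = 1, and the invariant factors of ∂_1 are all 1, so H_0 ≅ Z.
  H_1: rank ker ∂_1 − rank ∂_2 = (30 − 9) − 20 = 1, and ∂_2 has invariant factor 2 > 1, so H_1 ≅ Z ⊕ Z/2.
  H_2: rank ker ∂_2 − rank ∂_3 = (20 − 20) − 0 = 0, and there is no ∂_3, so H_2 ≅ 0.

(K is a triangulation of the Klein bottle.)

Hence the Betti numbers are b_0 = 1, b_1 = 1, b_2 = 0.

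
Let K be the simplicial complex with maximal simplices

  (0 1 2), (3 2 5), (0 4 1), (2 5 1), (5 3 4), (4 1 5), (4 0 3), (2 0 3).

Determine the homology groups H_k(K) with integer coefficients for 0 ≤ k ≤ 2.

We work with the vertex ordering 0 < 1 < 2 < 3 < 4 < 5. The simplices of K, each written with vertices in increasing order, are:

  0-simplices (6): [0], [1], [2], [3], [4], [5]
  1-simplices (12): [0,1], [0,2], [0,3], [0,4], [1,2], [1,4], [1,5], [2,3], [2,5], [3,4], [3,5], [4,5]
  2-simplices (8): [0,1,2], [0,1,4], [0,2,3], [0,3,4], [1,2,5], [1,4,5], [2,3,5], [3,4,5]

so the chain groups are C_0 ≅ Z^6, C_1 ≅ Z^12, C_2 ≅ Z^8.

Boundary ∂_1: C_1 → C_0 sends each edge [p,q] (with p < q) to q − p. For instance
  ∂[0,4] = [4] − [0].
As a 6×12 matrix over Z this has rank 5, with invariant factors (1,1,1,1,1).

Boundary ∂_2: C_2 → C_1 acts by ∂[p,q,r] = [q,r] − [p,r] + [p,q]. For instance
  ∂[1,4,5] = [4,5] − [1,5] + [1,4],
  ∂[0,1,4] = [1,4] − [0,4] + [0,1].
The resulting 12×8 matrix has rank 7, and its Smith normal form has invariant factors (1,1,1,1,1,1,1).

Reading off H_k = ker ∂_k / im ∂_{k+1}:

  H_0: rank C_0 − rank ∂_1 = 6 − 5 = 1, and the invariant factors of ∂_1 are all 1, so H_0 ≅ Z.
  H_1: rank ker ∂_1 − rank ∂_2 = (12 − 5) − 7 = 0, and the invariant factors of ∂_2 are all 1, so H_1 ≅ 0.
  H_2: rank ker ∂_2 − rank ∂_3 = (8 − 7) − 0 = 1, and there is no ∂_3, so H_2 ≅ Z.

H_0 ≅ Z,  H_1 = 0,  H_2 ≅ Z.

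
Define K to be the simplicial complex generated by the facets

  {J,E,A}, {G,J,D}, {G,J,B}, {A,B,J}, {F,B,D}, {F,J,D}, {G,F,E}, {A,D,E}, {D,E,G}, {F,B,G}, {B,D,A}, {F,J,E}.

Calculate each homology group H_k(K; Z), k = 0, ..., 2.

H_0 = Z,  H_1 = Z/2,  H_2 = 0.

Take the total order A < B < D < E < F < G < J on the vertex set. Then K (dimension 2) consists of the simplices:

  0-simplices (7): A, B, D, E, F, G, J
  1-simplices (18): AB, AD, AE, AJ, BD, BF, BG, BJ, DE, DF, DG, DJ, EF, EG, EJ, FG, FJ, GJ
  2-simplices (12): ABD, ABJ, ADE, AEJ, BDF, BFG, BGJ, DEG, DFJ, DGJ, EFG, EFJ

giving chain groups C_0 ≅ Z^7, C_1 ≅ Z^18, C_2 ≅ Z^12.

∂_1: C_1 → C_0 sends each edge [p,q] (with p < q) to q − p.
The 7×18 boundary matrix has rank 6 and Smith normal form diag(1,1,1,1,1,1).

Boundary ∂_2: C_2 → C_1 maps a triangle to the signed sum of its edges. For instance
  ∂ABD = BD − AD + AB,
  ∂AEJ = EJ − AJ + AE.
The resulting 18×12 matrix has rank 12, and its Smith normal form has invariant factors (1,1,1,1,1,1,1,1,1,1,1,2).

From H_k ≅ ker(∂_k) / im(∂_{k+1}) we obtain:

  H_0: rank C_0 − rank ∂_1 = 7 − 6 = 1, and the invariant factors of ∂_1 are all 1, so H_0 = Z.
  H_1: rank ker ∂_1 − rank ∂_2 = (18 − 6) − 12 = 0, and ∂_2 has invariant factor 2 > 1, so H_1 = Z/2.
  H_2: rank ker ∂_2 − rank ∂_3 = (12 − 12) − 0 = 0, and there is no ∂_3, so H_2 = 0.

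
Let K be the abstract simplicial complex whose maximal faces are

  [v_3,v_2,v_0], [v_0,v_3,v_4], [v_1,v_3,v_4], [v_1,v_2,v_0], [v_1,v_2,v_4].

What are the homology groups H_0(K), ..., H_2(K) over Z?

H_0 = Z,  H_1 = Z,  H_2 = 0.

Order the vertices as v_0 < v_1 < v_2 < v_3 < v_4. Listing each simplex with vertices in this order, K has dimension 2 with simplices:

  0-simplices (5): [v_0], [v_1], [v_2], [v_3], [v_4]
  1-simplices (10): [v_0,v_1], [v_0,v_2], [v_0,v_3], [v_0,v_4], [v_1,v_2], [v_1,v_3], [v_1,v_4], [v_2,v_3], [v_2,v_4], [v_3,v_4]
  2-simplices (5): [v_0,v_1,v_2], [v_0,v_2,v_3], [v_0,v_3,v_4], [v_1,v_2,v_4], [v_1,v_3,v_4]

so the chain groups are C_0 ≅ Z^5, C_1 ≅ Z^10, C_2 ≅ Z^5.

The boundary map ∂_1: C_1 → C_0 is given by ∂[p,q] = [q] − [p].
The resulting 5×10 matrix has rank 4, and its Smith normal form has invariant factors (1,1,1,1).

Boundary ∂_2: C_2 → C_1 sends each 2-simplex [p,q,r] to [q,r] − [p,r] + [p,q]. For instance
  ∂[v_0,v_3,v_4] = [v_3,v_4] − [v_0,v_4] + [v_0,v_3],
  ∂[v_0,v_1,v_2] = [v_1,v_2] − [v_0,v_2] + [v_0,v_1].
The resulting 10×5 matrix has rank 5, and its Smith normal form has invariant factors (1,1,1,1,1).

From H_k ≅ ker(∂_k) / im(∂_{k+1}) we obtain:

  H_0: rank C_0 − rank ∂_1 = 5 − 4 = 1, and the invariant factors of ∂_1 are all 1, so H_0 = Z.
  H_1: rank ker ∂_1 − rank ∂_2 = (10 − 4) − 5 = 1, and the invariant factors of ∂_2 are all 1, so H_1 = Z.
  H_2: rank ker ∂_2 − rank ∂_3 = (5 − 5) − 0 = 0, and there is no ∂_3, so H_2 = 0.

(K is a triangulation of the Möbius band.)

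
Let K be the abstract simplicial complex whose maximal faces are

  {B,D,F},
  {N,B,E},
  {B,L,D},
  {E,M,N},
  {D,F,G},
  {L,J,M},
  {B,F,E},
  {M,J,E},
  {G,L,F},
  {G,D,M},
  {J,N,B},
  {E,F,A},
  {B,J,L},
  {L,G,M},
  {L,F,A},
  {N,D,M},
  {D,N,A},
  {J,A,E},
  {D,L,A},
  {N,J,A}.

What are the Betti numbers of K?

b_0 = 1, b_1 = 1, b_2 = 0.

K has 10 vertices, 30 edges, 20 triangles.
rank ∂_0 = 0, rank ∂_1 = 9 ⇒ b_0 = 10 − 0 − 9 = 1; all invariant factors of ∂_1 are 1 so no torsion. So H_0 = Z.
rank ∂_1 = 9, rank ∂_2 = 20 ⇒ b_1 = 30 − 9 − 20 = 1; ∂_2 has invariant factor(s) [2] giving torsion. So H_1 = Z ⊕ Z/2.
rank ∂_2 = 20, rank ∂_3 = 0 ⇒ b_2 = 20 − 20 − 0 = 0. So H_2 = 0.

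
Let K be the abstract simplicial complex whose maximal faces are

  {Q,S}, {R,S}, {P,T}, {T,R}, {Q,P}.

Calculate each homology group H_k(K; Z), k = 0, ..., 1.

K has 5 vertices, 5 edges.
rank ∂_0 = 0, rank ∂_1 = 4 ⇒ b_0 = 5 − 0 − 4 = 1; all invariant factors of ∂_1 are 1 so no torsion. So H_0 = Z.
rank ∂_1 = 4, rank ∂_2 = 0 ⇒ b_1 = 5 − 4 − 0 = 1. So H_1 = Z.

H_0 = Z,  H_1 = Z.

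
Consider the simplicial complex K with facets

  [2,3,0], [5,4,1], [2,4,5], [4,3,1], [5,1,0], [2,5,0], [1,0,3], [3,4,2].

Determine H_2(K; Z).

Fix the vertex order 0 < 1 < 2 < 3 < 4 < 5 and write every simplex with vertices in increasing order. Then dim K = 2 and the simplices of K are:

  0-simplices (6): [0], [1], [2], [3], [4], [5]
  1-simplices (12): [0,1], [0,2], [0,3], [0,5], [1,3], [1,4], [1,5], [2,3], [2,4], [2,5], [3,4], [4,5]
  2-simplices (8): [0,1,3], [0,1,5], [0,2,3], [0,2,5], [1,3,4], [1,4,5], [2,3,4], [2,4,5]

Hence C_0 ≅ Z^6, C_1 ≅ Z^12, C_2 ≅ Z^8.

∂_1: C_1 → C_0 is given by ∂[p,q] = [q] − [p]. For instance
  ∂[1,5] = [5] − [1].
The resulting 6×12 matrix has rank 5, and its Smith normal form has invariant factors (1,1,1,1,1).

Boundary ∂_2: C_2 → C_1 sends each 2-simplex [p,q,r] to [q,r] − [p,r] + [p,q]. For instance
  ∂[0,1,3] = [1,3] − [0,3] + [0,1],
  ∂[0,2,5] = [2,5] − [0,5] + [0,2].
As a 12×8 matrix over Z this has rank 7, with invariant factors (1,1,1,1,1,1,1).

From H_k ≅ ker(∂_k) / im(∂_{k+1}) we obtain:

  H_2: rank ker ∂_2 − rank ∂_3 = (8 − 7) − 0 = 1, and there is no ∂_3, so H_2 ≅ Z.

H_2 ≅ Z.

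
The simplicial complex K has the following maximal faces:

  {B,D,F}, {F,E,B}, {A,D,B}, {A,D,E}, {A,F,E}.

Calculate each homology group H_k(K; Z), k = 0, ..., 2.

H_0 = Z,  H_1 = Z,  H_2 = 0.

Order the vertices as A < B < D < E < F. Listing each simplex with vertices in this order, K has dimension 2 with simplices:

  0-simplices (5): A, B, D, E, F
  1-simplices (10): AB, AD, AE, AF, BD, BE, BF, DE, DF, EF
  2-simplices (5): ABD, ADE, AEF, BDF, BEF

so the chain groups are C_0 ≅ Z^5, C_1 ≅ Z^10, C_2 ≅ Z^5.

The boundary map ∂_1: C_1 → C_0 is given by ∂[p,q] = [q] − [p].
The resulting 5×10 matrix has rank 4, and its Smith normal form has invariant factors (1,1,1,1).

∂_2: C_2 → C_1 sends each 2-simplex [p,q,r] to [q,r] − [p,r] + [p,q]. For instance
  ∂AEF = EF − AF + AE,
  ∂ABD = BD − AD + AB.
The 10×5 boundary matrix has rank 5 and Smith normal form diag(1,1,1,1,1).

Now H_k = ker ∂_k / im ∂_{k+1}, so:

  H_0: rank C_0 − rank ∂_1 = 5 − 4 = 1, and the invariant factors of ∂_1 are all 1, so H_0 ≅ Z.
  H_1: rank ker ∂_1 − rank ∂_2 = (10 − 4) − 5 = 1, and the invariant factors of ∂_2 are all 1, so H_1 ≅ Z.
  H_2: rank ker ∂_2 − rank ∂_3 = (5 − 5) − 0 = 0, and there is no ∂_3, so H_2 ≅ 0.

As a check, the Euler characteristic is 5 − 10 + 5 = 0, which agrees with 1 − 1 + 0 = 0.
(K is a triangulation of the Möbius band.)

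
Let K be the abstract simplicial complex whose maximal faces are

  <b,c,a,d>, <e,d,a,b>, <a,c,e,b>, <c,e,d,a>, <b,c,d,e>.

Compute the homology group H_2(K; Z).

H_2 = 0.

Fix the vertex order a < b < c < d < e and write every simplex with vertices in increasing order. Then dim K = 3 and the simplices of K are:

  0-simplices (5): a, b, c, d, e
  1-simplices (10): ab, ac, ad, ae, bc, bd, be, cd, ce, de
  2-simplices (10): abc, abd, abe, acd, ace, ade, bcd, bce, bde, cde
  3-simplices (5): abcd, abce, abde, acde, bcde

Hence C_0 ≅ Z^5, C_1 ≅ Z^10, C_2 ≅ Z^10, C_3 ≅ Z^5.

Boundary ∂_1: C_1 → C_0 is given by ∂[p,q] = [q] − [p].
The 5×10 boundary matrix has rank 4 and Smith normal form diag(1,1,1,1).

Boundary ∂_2: C_2 → C_1 maps a triangle to the signed sum of its edges. For instance
  ∂ade = de − ae + ad,
  ∂abc = bc − ac + ab.
The resulting 10×10 matrix has rank 6, and its Smith normal form has invariant factors (1,1,1,1,1,1).

∂_3: C_3 → C_2 sends each 3-simplex σ to the alternating sum Σ_i (−1)^i (σ with its i-th vertex removed). For instance
  ∂abcd = bcd − acd + abd − abc,
  ∂abde = bde − ade + abe − abd.
The 10×5 boundary matrix has rank 4 and Smith normal form diag(1,1,1,1).

Reading off H_k = ker ∂_k / im ∂_{k+1}:

  H_2: rank ker ∂_2 − rank ∂_3 = (10 − 6) − 4 = 0, and the invariant factors of ∂_3 are all 1, so H_2 ≅ 0.

(K is a triangulation of the 3-sphere S^3.)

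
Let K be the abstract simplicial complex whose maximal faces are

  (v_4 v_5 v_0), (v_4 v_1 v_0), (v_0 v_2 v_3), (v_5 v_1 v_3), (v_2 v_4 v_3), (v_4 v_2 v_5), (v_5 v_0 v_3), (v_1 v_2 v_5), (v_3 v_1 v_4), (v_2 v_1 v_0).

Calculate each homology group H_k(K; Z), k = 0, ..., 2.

Fix the vertex order v_0 < v_1 < v_2 < v_3 < v_4 < v_5 and write every simplex with vertices in increasing order. Then dim K = 2 and the simplices of K are:

  0-simplices (6): [v_0], [v_1], [v_2], [v_3], [v_4], [v_5]
  1-simplices (15): (15 of them)
  2-simplices (10): [v_0,v_1,v_2], [v_0,v_1,v_4], [v_0,v_2,v_3], [v_0,v_3,v_5], [v_0,v_4,v_5], [v_1,v_2,v_5], [v_1,v_3,v_4], [v_1,v_3,v_5], [v_2,v_3,v_4], [v_2,v_4,v_5]

so the chain groups are C_0 ≅ Z^6, C_1 ≅ Z^15, C_2 ≅ Z^10.

Boundary ∂_1: C_1 → C_0 is given by ∂[p,q] = [q] − [p]. For instance
  ∂[v_4,v_5] = [v_5] − [v_4].
As a 6×15 matrix over Z this has rank 5, with invariant factors (1,1,1,1,1).

Boundary ∂_2: C_2 → C_1 maps a triangle to the signed sum of its edges. For instance
  ∂[v_2,v_3,v_4] = [v_3,v_4] − [v_2,v_4] + [v_2,v_3],
  ∂[v_0,v_4,v_5] = [v_4,v_5] − [v_0,v_5] + [v_0,v_4].
This gives a 15×10 integer matrix of rank 10; reducing to Smith normal form yields diagonal entries (1,1,1,1,1,1,1,1,1,2).

Computing H_k = (kernel of ∂_k) / (image of ∂_{k+1}):

  H_0: rank C_0 − rank ∂_1 = 6 − 5 = 1, and the invariant factors of ∂_1 are all 1, so H_0 ≅ Z.
  H_1: rank ker ∂_1 − rank ∂_2 = (15 − 5) − 10 = 0, and ∂_2 has invariant factor 2 > 1, so H_1 ≅ Z_2.
  H_2: rank ker ∂_2 − rank ∂_3 = (10 − 10) − 0 = 0, and there is no ∂_3, so H_2 ≅ 0.

H_0 ≅ Z,  H_1 ≅ Z_2,  H_2 = 0.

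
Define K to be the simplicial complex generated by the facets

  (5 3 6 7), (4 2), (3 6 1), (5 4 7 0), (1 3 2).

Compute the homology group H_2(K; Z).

We work with the vertex ordering 0 < 1 < 2 < 3 < 4 < 5 < 6 < 7. The simplices of K, each written with vertices in increasing order, are:

  0-simplices (8): [0], [1], [2], [3], [4], [5], [6], [7]
  1-simplices (16): [0,4], [0,5], [0,7], [1,2], [1,3], [1,6], [2,3], [2,4], [3,5], [3,6], [3,7], [4,5], [4,7], [5,6], [5,7], [6,7]
  2-simplices (10): [0,4,5], [0,4,7], [0,5,7], [1,2,3], [1,3,6], [3,5,6], [3,5,7], [3,6,7], [4,5,7], [5,6,7]
  3-simplices (2): [0,4,5,7], [3,5,6,7]

Hence C_0 ≅ Z^8, C_1 ≅ Z^16, C_2 ≅ Z^10, C_3 ≅ Z^2.

Boundary ∂_1: C_1 → C_0 sends each edge [p,q] (with p < q) to q − p.
The resulting 8×16 matrix has rank 7, and its Smith normal form has invariant factors (1,1,1,1,1,1,1).

∂_2: C_2 → C_1 acts by ∂[p,q,r] = [q,r] − [p,r] + [p,q]. For instance
  ∂[4,5,7] = [5,7] − [4,7] + [4,5],
  ∂[3,6,7] = [6,7] − [3,7] + [3,6].
This gives a 16×10 integer matrix of rank 8; reducing to Smith normal form yields diagonal entries (1,1,1,1,1,1,1,1).

The boundary map ∂_3: C_3 → C_2 sends each 3-simplex σ to the alternating sum Σ_i (−1)^i (σ with its i-th vertex removed). For instance
  ∂[0,4,5,7] = [4,5,7] − [0,5,7] + [0,4,7] − [0,4,5],
  ∂[3,5,6,7] = [5,6,7] − [3,6,7] + [3,5,7] − [3,5,6].
This gives a 10×2 integer matrix of rank 2; reducing to Smith normal form yields diagonal entries (1,1).

Computing H_k = (kernel of ∂_k) / (image of ∂_{k+1}):

  H_2: rank ker ∂_2 − rank ∂_3 = (10 − 8) − 2 = 0, and the invariant factors of ∂_3 are all 1, so H_2 = 0.

H_2 = 0.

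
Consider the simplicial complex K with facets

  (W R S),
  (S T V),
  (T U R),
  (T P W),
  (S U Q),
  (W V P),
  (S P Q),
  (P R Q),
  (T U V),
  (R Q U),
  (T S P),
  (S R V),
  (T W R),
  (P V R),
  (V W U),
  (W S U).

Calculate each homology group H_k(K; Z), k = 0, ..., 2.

H_0 ≅ Z,  H_1 ≅ Z^2,  H_2 ≅ Z.

Take the total order P < Q < R < S < T < U < V < W on the vertex set. Then K (dimension 2) consists of the simplices:

  0-simplices (8): P, Q, R, S, T, U, V, W
  1-simplices (24): PQ, PR, PS, PT, PV, PW, QR, QS, QU, RS, RT, RU, RV, RW, ST, SU, SV, SW, TU, TV, TW, UV, UW, VW
  2-simplices (16): PQR, PQS, PRV, PST, PTW, PVW, QRU, QSU, RSV, RSW, RTU, RTW, STV, SUW, TUV, UVW

giving chain groups C_0 ≅ Z^8, C_1 ≅ Z^24, C_2 ≅ Z^16.

∂_1: C_1 → C_0 maps an edge to its endpoints' difference, ∂[p,q] = q − p. For instance
  ∂VW = W − V.
The resulting 8×24 matrix has rank 7, and its Smith normal form has invariant factors (1,1,1,1,1,1,1).

Boundary ∂_2: C_2 → C_1 maps a triangle to the signed sum of its edges. For instance
  ∂PQR = QR − PR + PQ,
  ∂PTW = TW − PW + PT.
The resulting 24×16 matrix has rank 15, and its Smith normal form has invariant factors (1,1,1,1,1,1,1,1,1,1,1,1,1,1,1).

Reading off H_k = ker ∂_k / im ∂_{k+1}:

  H_0: rank C_0 − rank ∂_1 = 8 − 7 = 1, and the invariant factors of ∂_1 are all 1, so H_0 ≅ Z.
  H_1: rank ker ∂_1 − rank ∂_2 = (24 − 7) − 15 = 2, and the invariant factors of ∂_2 are all 1, so H_1 ≅ Z^2.
  H_2: rank ker ∂_2 − rank ∂_3 = (16 − 15) − 0 = 1, and there is no ∂_3, so H_2 ≅ Z.

As a check, the Euler characteristic is 8 − 24 + 16 = 0, which agrees with 1 − 2 + 1 = 0.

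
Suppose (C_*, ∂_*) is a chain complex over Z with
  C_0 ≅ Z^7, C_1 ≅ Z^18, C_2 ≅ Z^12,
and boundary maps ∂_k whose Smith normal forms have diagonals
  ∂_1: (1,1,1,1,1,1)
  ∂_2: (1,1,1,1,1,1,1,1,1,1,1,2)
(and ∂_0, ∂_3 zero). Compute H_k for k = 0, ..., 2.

H_0 ≅ Z,  H_1 ≅ Z/2,  H_2 = 0.

H_0: b_0 = 7 − 0 − 6 = 1; torsion from ∂_1 factors > 1: none. So H_0 ≅ Z.
H_1: b_1 = 18 − 6 − 12 = 0; torsion from ∂_2 factors > 1: [2]. So H_1 ≅ Z/2.
H_2: b_2 = 12 − 12 − 0 = 0; torsion from ∂_3 factors > 1: none. So H_2 ≅ 0.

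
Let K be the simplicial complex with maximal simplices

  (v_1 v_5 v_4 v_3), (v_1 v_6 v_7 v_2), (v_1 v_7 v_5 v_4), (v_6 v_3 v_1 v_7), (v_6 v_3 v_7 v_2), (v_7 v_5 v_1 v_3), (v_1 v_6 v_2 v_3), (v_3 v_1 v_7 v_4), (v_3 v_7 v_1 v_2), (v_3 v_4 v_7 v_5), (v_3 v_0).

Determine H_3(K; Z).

H_3 ≅ Z^2.

Order the vertices as v_0 < v_1 < v_2 < v_3 < v_4 < v_5 < v_6 < v_7. Listing each simplex with vertices in this order, K has dimension 3 with simplices:

  0-simplices (8): [v_0], [v_1], [v_2], [v_3], [v_4], [v_5], [v_6], [v_7]
  1-simplices (18): (18 of them)
  2-simplices (19): (19 of them)
  3-simplices (10): (10 of them)

Hence C_0 ≅ Z^8, C_1 ≅ Z^18, C_2 ≅ Z^19, C_3 ≅ Z^10.

Boundary ∂_1: C_1 → C_0 is given by ∂[p,q] = [q] − [p]. For instance
  ∂[v_1,v_7] = [v_7] − [v_1].
As a 8×18 matrix over Z this has rank 7, with invariant factors (1,1,1,1,1,1,1).

The boundary map ∂_2: C_2 → C_1 maps a triangle to the signed sum of its edges. For instance
  ∂[v_3,v_4,v_5] = [v_4,v_5] − [v_3,v_5] + [v_3,v_4],
  ∂[v_3,v_4,v_7] = [v_4,v_7] − [v_3,v_7] + [v_3,v_4].
The resulting 18×19 matrix has rank 11, and its Smith normal form has invariant factors (1,1,1,1,1,1,1,1,1,1,1).

The boundary map ∂_3: C_3 → C_2 sends each 3-simplex σ to the alternating sum Σ_i (−1)^i (σ with its i-th vertex removed). For instance
  ∂[v_1,v_2,v_6,v_7] = [v_2,v_6,v_7] − [v_1,v_6,v_7] + [v_1,v_2,v_7] − [v_1,v_2,v_6],
  ∂[v_1,v_3,v_4,v_5] = [v_3,v_4,v_5] − [v_1,v_4,v_5] + [v_1,v_3,v_5] − [v_1,v_3,v_4].
As a 19×10 matrix over Z this has rank 8, with invariant factors (1,1,1,1,1,1,1,1).

Reading off H_k = ker ∂_k / im ∂_{k+1}:

  H_3: rank ker ∂_3 − rank ∂_4 = (10 − 8) − 0 = 2, and there is no ∂_4, so H_3 ≅ Z^2.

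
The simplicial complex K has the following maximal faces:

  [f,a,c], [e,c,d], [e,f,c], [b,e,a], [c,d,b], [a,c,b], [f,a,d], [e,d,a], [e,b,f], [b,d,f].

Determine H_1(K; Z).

K has 6 vertices, 15 edges, 10 triangles.
rank ∂_1 = 5, rank ∂_2 = 10 ⇒ b_1 = 15 − 5 − 10 = 0; ∂_2 has invariant factor(s) [2] giving torsion. So H_1 = Z_2.

H_1 ≅ Z_2.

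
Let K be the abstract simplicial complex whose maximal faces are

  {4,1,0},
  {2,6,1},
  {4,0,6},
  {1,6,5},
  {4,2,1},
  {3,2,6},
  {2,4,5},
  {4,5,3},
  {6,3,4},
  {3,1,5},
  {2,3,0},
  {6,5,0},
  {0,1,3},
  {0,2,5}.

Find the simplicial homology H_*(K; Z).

H_0 = Z,  H_1 = Z^2,  H_2 = Z.

Fix the vertex order 0 < 1 < 2 < 3 < 4 < 5 < 6 and write every simplex with vertices in increasing order. Then dim K = 2 and the simplices of K are:

  0-simplices (7): [0], [1], [2], [3], [4], [5], [6]
  1-simplices (21): [0,1], [0,2], [0,3], [0,4], [0,5], [0,6], [1,2], [1,3], [1,4], [1,5], [1,6], [2,3], [2,4], [2,5], [2,6], [3,4], [3,5], [3,6], [4,5], [4,6], [5,6]
  2-simplices (14): [0,1,3], [0,1,4], [0,2,3], [0,2,5], [0,4,6], [0,5,6], [1,2,4], [1,2,6], [1,3,5], [1,5,6], [2,3,6], [2,4,5], [3,4,5], [3,4,6]

giving chain groups C_0 ≅ Z^7, C_1 ≅ Z^21, C_2 ≅ Z^14.

∂_1: C_1 → C_0 is given by ∂[p,q] = [q] − [p].
The 7×21 boundary matrix has rank 6 and Smith normal form diag(1,1,1,1,1,1).

The boundary map ∂_2: C_2 → C_1 maps a triangle to the signed sum of its edges. For instance
  ∂[3,4,5] = [4,5] − [3,5] + [3,4],
  ∂[0,1,3] = [1,3] − [0,3] + [0,1].
As a 21×14 matrix over Z this has rank 13, with invariant factors (1,1,1,1,1,1,1,1,1,1,1,1,1).

Reading off H_k = ker ∂_k / im ∂_{k+1}:

  H_0: rank C_0 − rank ∂_1 = 7 − 6 = 1, and the invariant factors of ∂_1 are all 1, so H_0 = Z.
  H_1: rank ker ∂_1 − rank ∂_2 = (21 − 6) − 13 = 2, and the invariant factors of ∂_2 are all 1, so H_1 = Z^2.
  H_2: rank ker ∂_2 − rank ∂_3 = (14 − 13) − 0 = 1, and there is no ∂_3, so H_2 = Z.

(K is a triangulation of the torus T^2.)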